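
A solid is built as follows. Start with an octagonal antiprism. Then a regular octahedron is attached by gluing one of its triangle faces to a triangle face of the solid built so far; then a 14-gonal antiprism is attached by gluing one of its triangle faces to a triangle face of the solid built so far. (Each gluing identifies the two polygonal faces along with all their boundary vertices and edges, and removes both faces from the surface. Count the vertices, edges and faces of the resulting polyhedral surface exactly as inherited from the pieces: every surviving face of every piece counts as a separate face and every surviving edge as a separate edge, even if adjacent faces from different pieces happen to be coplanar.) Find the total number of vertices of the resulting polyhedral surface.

44

An octagonal antiprism: V=16, E=32, F=18.
Attach a regular octahedron (V=6, E=12, F=8) along a 3-gon: merge 3 vertices and 3 edges, delete both glued faces → V=19, E=41, F=24.
Attach a 14-gonal antiprism (V=28, E=56, F=30) along a 3-gon: merge 3 vertices and 3 edges, delete both glued faces → V=44, E=94, F=52.
Check: V − E + F = 44 − 94 + 52 = 2.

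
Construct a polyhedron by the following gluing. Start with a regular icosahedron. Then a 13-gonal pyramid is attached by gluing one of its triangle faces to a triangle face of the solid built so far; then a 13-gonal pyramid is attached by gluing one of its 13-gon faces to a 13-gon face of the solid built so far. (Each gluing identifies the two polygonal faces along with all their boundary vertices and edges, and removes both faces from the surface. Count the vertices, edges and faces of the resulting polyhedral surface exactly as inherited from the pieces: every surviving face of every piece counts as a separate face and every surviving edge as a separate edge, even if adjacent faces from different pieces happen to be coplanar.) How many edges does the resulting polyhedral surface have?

66

A regular icosahedron: V=12, E=30, F=20.
Attach a 13-gonal pyramid (V=14, E=26, F=14) along a 3-gon: merge 3 vertices and 3 edges, delete both glued faces → V=23, E=53, F=32.
Attach a 13-gonal pyramid (V=14, E=26, F=14) along a 13-gon: merge 13 vertices and 13 edges, delete both glued faces → V=24, E=66, F=44.
Check: V − E + F = 24 − 66 + 44 = 2.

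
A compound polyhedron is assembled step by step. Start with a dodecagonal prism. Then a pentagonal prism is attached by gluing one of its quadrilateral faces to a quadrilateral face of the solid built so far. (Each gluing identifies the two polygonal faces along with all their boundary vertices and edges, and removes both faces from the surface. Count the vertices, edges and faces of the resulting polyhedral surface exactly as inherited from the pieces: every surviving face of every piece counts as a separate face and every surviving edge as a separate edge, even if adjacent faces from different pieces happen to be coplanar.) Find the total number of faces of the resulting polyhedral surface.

19

A dodecagonal prism: V=24, E=36, F=14.
Attach a pentagonal prism (V=10, E=15, F=7) along a 4-gon: merge 4 vertices and 4 edges, delete both glued faces → V=30, E=47, F=19.
Check: V − E + F = 30 − 47 + 19 = 2.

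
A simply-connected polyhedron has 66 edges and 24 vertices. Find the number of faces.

Here V − E + F = 2.
F = 2 − V + E = 2 − 24 + 66 = 44.

44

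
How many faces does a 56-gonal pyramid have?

A pyramid on an n-gon base has one n-gon and n triangles: V = 56 + 1 = 57, E = 2·56 = 112, F = 56 + 1 = 57.
Check: V − E + F = 57 − 112 + 57 = 2.

57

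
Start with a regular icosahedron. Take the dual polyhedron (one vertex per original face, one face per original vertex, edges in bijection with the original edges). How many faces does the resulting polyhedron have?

12

The base solid has V = 12, E = 30, F = 20.
The dual swaps V and F and preserves E: V′ = F = 20, E′ = E = 30, F′ = V = 12.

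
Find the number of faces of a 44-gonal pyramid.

A pyramid on an n-gon base has one n-gon and n triangles: V = 44 + 1 = 45, E = 2·44 = 88, F = 44 + 1 = 45.
Check: V − E + F = 45 − 88 + 45 = 2.

45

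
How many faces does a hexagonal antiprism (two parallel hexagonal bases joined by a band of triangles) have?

An antiprism on an n-gon has two n-gon caps and 2n triangles: V = 2·6 = 12, E = 4·6 = 24, F = 2·6 + 2 = 14.
Check: V − E + F = 12 − 24 + 14 = 2.

14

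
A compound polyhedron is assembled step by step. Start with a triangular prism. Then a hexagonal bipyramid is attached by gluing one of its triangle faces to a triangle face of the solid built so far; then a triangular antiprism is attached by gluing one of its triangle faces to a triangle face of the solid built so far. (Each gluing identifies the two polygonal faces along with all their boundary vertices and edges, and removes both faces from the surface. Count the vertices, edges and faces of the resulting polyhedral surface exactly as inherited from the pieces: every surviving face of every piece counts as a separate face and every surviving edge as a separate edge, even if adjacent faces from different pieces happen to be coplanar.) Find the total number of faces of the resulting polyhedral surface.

21

A triangular prism: V=6, E=9, F=5.
Attach a hexagonal bipyramid (V=8, E=18, F=12) along a 3-gon: merge 3 vertices and 3 edges, delete both glued faces → V=11, E=24, F=15.
Attach a triangular antiprism (V=6, E=12, F=8) along a 3-gon: merge 3 vertices and 3 edges, delete both glued faces → V=14, E=33, F=21.
Check: V − E + F = 14 − 33 + 21 = 2.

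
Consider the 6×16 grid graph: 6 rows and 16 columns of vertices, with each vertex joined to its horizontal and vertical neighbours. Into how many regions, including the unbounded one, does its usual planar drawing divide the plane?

76

The grid has V = 6·16 = 96 vertices and E = 6·15 + 16·5 = 170 edges.
F = 2 − V + E = 2 − 96 + 170 = 76.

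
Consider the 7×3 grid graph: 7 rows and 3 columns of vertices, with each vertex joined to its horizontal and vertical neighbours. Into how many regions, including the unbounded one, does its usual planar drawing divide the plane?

13

The grid has V = 7·3 = 21 vertices and E = 7·2 + 3·6 = 32 edges.
F = 2 − V + E = 2 − 21 + 32 = 13.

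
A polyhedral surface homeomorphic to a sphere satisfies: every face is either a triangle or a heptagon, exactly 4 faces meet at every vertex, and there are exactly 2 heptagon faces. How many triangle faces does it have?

14

Let x be the number of triangles; then F = 2 + x.
Edge–face incidences: 2E = 7·2 + 3·x = 14 + 3x.
Every vertex has degree 4, so 4V = 2E.
Euler: V − E + F = 2 ⇒ (2E)/4 − E + (2 + x) = 2.
Multiply by 8: 2·(2E) − 4·(2E) + 8·(2 + x) = 16, i.e. 16 + 8x − 2·(14 + 3x) = 16.
Collecting terms: 2x − 12 = 16, so 2x = 28, so x = 14.
Then 2E = 14 + 3·14 = 56, so E = 28, V = 2E/4 = 14, F = 2 + 14 = 16.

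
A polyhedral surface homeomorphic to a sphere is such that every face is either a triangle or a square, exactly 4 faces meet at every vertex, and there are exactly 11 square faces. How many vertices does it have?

Let x be the number of triangles; then F = 11 + x.
Edge–face incidences: 2E = 4·11 + 3·x = 44 + 3x.
Every vertex has degree 4, so 4V = 2E.
Euler: V − E + F = 2 ⇒ (2E)/4 − E + (11 + x) = 2.
Multiply by 8: 2·(2E) − 4·(2E) + 8·(11 + x) = 16, i.e. 88 + 8x − 2·(44 + 3x) = 16.
Collecting terms: 2x = 16, so x = 8.
Then 2E = 44 + 3·8 = 68, so E = 34, V = 2E/4 = 17, F = 11 + 8 = 19.

17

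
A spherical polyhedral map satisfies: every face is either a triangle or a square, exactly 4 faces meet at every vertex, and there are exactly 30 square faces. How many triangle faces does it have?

8

Let x be the number of triangles; then F = 30 + x.
Edge–face incidences: 2E = 4·30 + 3·x = 120 + 3x.
Every vertex has degree 4, so 4V = 2E.
Euler: V − E + F = 2 ⇒ (2E)/4 − E + (30 + x) = 2.
Multiply by 8: 2·(2E) − 4·(2E) + 8·(30 + x) = 16, i.e. 240 + 8x − 2·(120 + 3x) = 16.
Collecting terms: 2x = 16, so x = 8.
Then 2E = 120 + 3·8 = 144, so E = 72, V = 2E/4 = 36, F = 30 + 8 = 38.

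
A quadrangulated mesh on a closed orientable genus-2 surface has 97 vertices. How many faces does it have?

χ = 2 − 2·2 = -2, and every face is a square so 4F = 2E.
V − E + F = -2 with E = 4F/2 gives 97 − (4/2 − 1)·F = -2, so F = 99 and E = 198.

99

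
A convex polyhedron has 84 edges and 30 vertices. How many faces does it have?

Here V − E + F = 2.
F = 2 − V + E = 2 − 30 + 84 = 56.

56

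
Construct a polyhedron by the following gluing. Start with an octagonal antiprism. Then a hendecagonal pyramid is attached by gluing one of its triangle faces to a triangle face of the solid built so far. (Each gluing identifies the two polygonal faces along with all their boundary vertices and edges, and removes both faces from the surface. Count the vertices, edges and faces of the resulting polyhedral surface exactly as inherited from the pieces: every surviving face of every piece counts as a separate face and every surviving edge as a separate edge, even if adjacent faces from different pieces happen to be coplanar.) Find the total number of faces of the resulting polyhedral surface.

An octagonal antiprism: V=16, E=32, F=18.
Attach a hendecagonal pyramid (V=12, E=22, F=12) along a 3-gon: merge 3 vertices and 3 edges, delete both glued faces → V=25, E=51, F=28.
Check: V − E + F = 25 − 51 + 28 = 2.

28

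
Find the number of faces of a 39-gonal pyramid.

40

A pyramid on an n-gon base has one n-gon and n triangles: V = 39 + 1 = 40, E = 2·39 = 78, F = 39 + 1 = 40.
Check: V − E + F = 40 − 78 + 40 = 2.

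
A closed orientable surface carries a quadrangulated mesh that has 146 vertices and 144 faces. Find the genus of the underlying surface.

Every face is a square, so 2E = 4·144 = 576, giving E = 288.
χ = V − E + F = 146 − 288 + 144 = 2.
For a closed orientable surface χ = 2 − 2g, so g = (2 − (2))/2 = 0.

0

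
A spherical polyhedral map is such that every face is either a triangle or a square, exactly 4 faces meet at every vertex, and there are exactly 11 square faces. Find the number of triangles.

8

Let x be the number of triangles; then F = 11 + x.
Edge–face incidences: 2E = 4·11 + 3·x = 44 + 3x.
Every vertex has degree 4, so 4V = 2E.
Euler: V − E + F = 2 ⇒ (2E)/4 − E + (11 + x) = 2.
Multiply by 8: 2·(2E) − 4·(2E) + 8·(11 + x) = 16, i.e. 88 + 8x − 2·(44 + 3x) = 16.
Collecting terms: 2x = 16, so x = 8.
Then 2E = 44 + 3·8 = 68, so E = 34, V = 2E/4 = 17, F = 11 + 8 = 19.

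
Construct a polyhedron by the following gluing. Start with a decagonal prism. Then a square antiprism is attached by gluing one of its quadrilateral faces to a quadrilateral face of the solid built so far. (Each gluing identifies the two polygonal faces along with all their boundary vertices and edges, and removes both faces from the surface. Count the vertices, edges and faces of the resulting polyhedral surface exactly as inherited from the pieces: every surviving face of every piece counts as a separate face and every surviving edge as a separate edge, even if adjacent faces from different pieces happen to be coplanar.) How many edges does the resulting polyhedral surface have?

42

A decagonal prism: V=20, E=30, F=12.
Attach a square antiprism (V=8, E=16, F=10) along a 4-gon: merge 4 vertices and 4 edges, delete both glued faces → V=24, E=42, F=20.
Check: V − E + F = 24 − 42 + 20 = 2.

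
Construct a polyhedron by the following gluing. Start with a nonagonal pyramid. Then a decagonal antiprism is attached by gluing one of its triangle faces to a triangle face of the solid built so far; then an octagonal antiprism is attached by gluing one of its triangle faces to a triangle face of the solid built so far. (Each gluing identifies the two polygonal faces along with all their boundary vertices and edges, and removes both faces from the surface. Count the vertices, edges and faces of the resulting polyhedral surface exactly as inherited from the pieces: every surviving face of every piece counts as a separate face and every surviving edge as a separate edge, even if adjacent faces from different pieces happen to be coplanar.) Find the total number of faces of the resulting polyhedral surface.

46

A nonagonal pyramid: V=10, E=18, F=10.
Attach a decagonal antiprism (V=20, E=40, F=22) along a 3-gon: merge 3 vertices and 3 edges, delete both glued faces → V=27, E=55, F=30.
Attach an octagonal antiprism (V=16, E=32, F=18) along a 3-gon: merge 3 vertices and 3 edges, delete both glued faces → V=40, E=84, F=46.
Check: V − E + F = 40 − 84 + 46 = 2.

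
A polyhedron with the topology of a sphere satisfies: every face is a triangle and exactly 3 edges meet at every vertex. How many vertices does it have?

Each face has 3 edges and each edge borders two faces, so 2E = 3F.
Each vertex has degree 3, so 3V = 2E and hence V = 3F/3.
Euler: V − E + F = 2 ⇒ (3F/3) − (3F/2) + F = 2.
Multiply by 6: (6 − 9 + 6)F = 12, i.e. 3F = 12.
So F = 4, E = 3·4/2 = 6, V = 3·4/3 = 4.

4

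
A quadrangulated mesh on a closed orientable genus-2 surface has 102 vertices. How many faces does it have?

104

χ = 2 − 2·2 = -2, and every face is a square so 4F = 2E.
V − E + F = -2 with E = 4F/2 gives 102 − (4/2 − 1)·F = -2, so F = 104 and E = 208.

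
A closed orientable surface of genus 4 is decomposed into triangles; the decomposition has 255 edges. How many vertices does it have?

79

χ = 2 − 2·4 = -6, and every face is a triangle so 3F = 2E.
F = 2E/3 = 170. Then V = -6 + E − F = -6 + 255 − 170 = 79.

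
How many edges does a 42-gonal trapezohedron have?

The n-trapezohedron (dual of the n-antiprism) has V = 2·42 + 2 = 86, E = 4·42 = 168, F = 2·42 = 84.

168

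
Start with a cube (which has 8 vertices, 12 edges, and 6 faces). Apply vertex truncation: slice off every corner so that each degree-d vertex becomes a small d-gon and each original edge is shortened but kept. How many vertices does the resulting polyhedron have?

Truncation replaces each original edge-end by a new vertex, so V′ = 2E = 24.
Each original edge survives, and each old vertex of degree d contributes d new edges; summing degrees gives Σd = 2E, so E′ = E + 2E = 3E = 36.
Each original face survives and each original vertex becomes one new face: F′ = F + V = 14.

24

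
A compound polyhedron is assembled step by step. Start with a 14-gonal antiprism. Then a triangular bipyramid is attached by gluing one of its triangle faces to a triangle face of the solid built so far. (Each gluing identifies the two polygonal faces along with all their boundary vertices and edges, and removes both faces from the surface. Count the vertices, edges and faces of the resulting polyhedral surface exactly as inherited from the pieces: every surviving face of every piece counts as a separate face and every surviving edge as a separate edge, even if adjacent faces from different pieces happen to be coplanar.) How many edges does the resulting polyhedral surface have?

A 14-gonal antiprism: V=28, E=56, F=30.
Attach a triangular bipyramid (V=5, E=9, F=6) along a 3-gon: merge 3 vertices and 3 edges, delete both glued faces → V=30, E=62, F=34.
Check: V − E + F = 30 − 62 + 34 = 2.

62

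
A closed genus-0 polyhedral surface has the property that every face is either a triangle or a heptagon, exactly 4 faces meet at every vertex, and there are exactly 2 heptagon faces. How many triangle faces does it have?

14

Let x be the number of triangles; then F = 2 + x.
Edge–face incidences: 2E = 7·2 + 3·x = 14 + 3x.
Every vertex has degree 4, so 4V = 2E.
Euler: V − E + F = 2 ⇒ (2E)/4 − E + (2 + x) = 2.
Multiply by 8: 2·(2E) − 4·(2E) + 8·(2 + x) = 16, i.e. 16 + 8x − 2·(14 + 3x) = 16.
Collecting terms: 2x − 12 = 16, so 2x = 28, so x = 14.
Then 2E = 14 + 3·14 = 56, so E = 28, V = 2E/4 = 14, F = 2 + 14 = 16.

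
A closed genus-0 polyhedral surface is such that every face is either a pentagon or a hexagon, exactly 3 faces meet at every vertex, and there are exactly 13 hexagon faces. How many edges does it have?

69

Let x be the number of pentagons; then F = 13 + x.
Edge–face incidences: 2E = 6·13 + 5·x = 78 + 5x.
Every vertex has degree 3, so 3V = 2E.
Euler: V − E + F = 2 ⇒ (2E)/3 − E + (13 + x) = 2.
Multiply by 6: 2·(2E) − 3·(2E) + 6·(13 + x) = 12, i.e. 78 + 6x − (78 + 5x) = 12.
Collecting terms: x = 12.
Then 2E = 78 + 5·12 = 138, so E = 69, V = 2E/3 = 46, F = 13 + 12 = 25.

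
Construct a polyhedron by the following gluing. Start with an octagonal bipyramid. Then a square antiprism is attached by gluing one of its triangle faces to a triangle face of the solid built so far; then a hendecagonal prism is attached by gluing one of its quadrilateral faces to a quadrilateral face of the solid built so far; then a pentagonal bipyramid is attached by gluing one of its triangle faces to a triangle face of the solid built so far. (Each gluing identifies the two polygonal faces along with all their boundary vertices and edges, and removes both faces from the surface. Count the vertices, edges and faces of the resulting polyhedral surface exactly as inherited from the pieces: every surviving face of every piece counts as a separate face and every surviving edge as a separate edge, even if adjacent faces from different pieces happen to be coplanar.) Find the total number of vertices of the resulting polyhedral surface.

An octagonal bipyramid: V=10, E=24, F=16.
Attach a square antiprism (V=8, E=16, F=10) along a 3-gon: merge 3 vertices and 3 edges, delete both glued faces → V=15, E=37, F=24.
Attach a hendecagonal prism (V=22, E=33, F=13) along a 4-gon: merge 4 vertices and 4 edges, delete both glued faces → V=33, E=66, F=35.
Attach a pentagonal bipyramid (V=7, E=15, F=10) along a 3-gon: merge 3 vertices and 3 edges, delete both glued faces → V=37, E=78, F=43.
Check: V − E + F = 37 − 78 + 43 = 2.

37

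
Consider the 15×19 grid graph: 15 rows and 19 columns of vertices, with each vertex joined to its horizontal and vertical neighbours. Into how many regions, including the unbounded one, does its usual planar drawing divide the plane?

253

The grid has V = 15·19 = 285 vertices and E = 15·18 + 19·14 = 536 edges.
F = 2 − V + E = 2 − 285 + 536 = 253.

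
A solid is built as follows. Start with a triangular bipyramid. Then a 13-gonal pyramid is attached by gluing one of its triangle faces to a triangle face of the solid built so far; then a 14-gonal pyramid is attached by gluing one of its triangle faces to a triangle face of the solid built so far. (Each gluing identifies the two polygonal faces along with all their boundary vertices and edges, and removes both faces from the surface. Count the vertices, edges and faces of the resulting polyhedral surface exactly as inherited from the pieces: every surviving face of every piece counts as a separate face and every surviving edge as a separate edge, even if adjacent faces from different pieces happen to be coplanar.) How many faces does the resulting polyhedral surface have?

A triangular bipyramid: V=5, E=9, F=6.
Attach a 13-gonal pyramid (V=14, E=26, F=14) along a 3-gon: merge 3 vertices and 3 edges, delete both glued faces → V=16, E=32, F=18.
Attach a 14-gonal pyramid (V=15, E=28, F=15) along a 3-gon: merge 3 vertices and 3 edges, delete both glued faces → V=28, E=57, F=31.
Check: V − E + F = 28 − 57 + 31 = 2.

31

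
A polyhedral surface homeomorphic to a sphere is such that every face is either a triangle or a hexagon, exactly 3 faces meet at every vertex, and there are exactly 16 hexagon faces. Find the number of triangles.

4

Let x be the number of triangles; then F = 16 + x.
Edge–face incidences: 2E = 6·16 + 3·x = 96 + 3x.
Every vertex has degree 3, so 3V = 2E.
Euler: V − E + F = 2 ⇒ (2E)/3 − E + (16 + x) = 2.
Multiply by 6: 2·(2E) − 3·(2E) + 6·(16 + x) = 12, i.e. 96 + 6x − (96 + 3x) = 12.
Collecting terms: 3x = 12, so x = 4.
Then 2E = 96 + 3·4 = 108, so E = 54, V = 2E/3 = 36, F = 16 + 4 = 20.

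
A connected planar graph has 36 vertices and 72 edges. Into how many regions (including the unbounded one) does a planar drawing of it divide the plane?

38

Euler's formula for a connected plane graph: V − E + F = 2, so F = 2 − 36 + 72 = 38.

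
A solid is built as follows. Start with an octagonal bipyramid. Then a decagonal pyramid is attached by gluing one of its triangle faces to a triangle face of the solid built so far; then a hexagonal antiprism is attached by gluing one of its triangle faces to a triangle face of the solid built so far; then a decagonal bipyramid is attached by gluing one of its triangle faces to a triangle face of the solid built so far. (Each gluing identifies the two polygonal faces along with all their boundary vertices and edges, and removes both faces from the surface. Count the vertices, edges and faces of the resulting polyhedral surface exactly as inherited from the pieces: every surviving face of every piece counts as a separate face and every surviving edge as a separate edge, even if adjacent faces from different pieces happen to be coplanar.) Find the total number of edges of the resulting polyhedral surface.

An octagonal bipyramid: V=10, E=24, F=16.
Attach a decagonal pyramid (V=11, E=20, F=11) along a 3-gon: merge 3 vertices and 3 edges, delete both glued faces → V=18, E=41, F=25.
Attach a hexagonal antiprism (V=12, E=24, F=14) along a 3-gon: merge 3 vertices and 3 edges, delete both glued faces → V=27, E=62, F=37.
Attach a decagonal bipyramid (V=12, E=30, F=20) along a 3-gon: merge 3 vertices and 3 edges, delete both glued faces → V=36, E=89, F=55.
Check: V − E + F = 36 − 89 + 55 = 2.

89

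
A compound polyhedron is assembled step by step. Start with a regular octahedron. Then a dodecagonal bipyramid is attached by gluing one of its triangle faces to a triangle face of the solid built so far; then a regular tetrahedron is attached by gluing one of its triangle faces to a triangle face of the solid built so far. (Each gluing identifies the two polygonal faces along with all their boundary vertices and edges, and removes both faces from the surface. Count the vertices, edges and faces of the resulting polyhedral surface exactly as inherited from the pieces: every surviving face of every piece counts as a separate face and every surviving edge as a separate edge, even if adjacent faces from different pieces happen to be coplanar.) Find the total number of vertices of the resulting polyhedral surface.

A regular octahedron: V=6, E=12, F=8.
Attach a dodecagonal bipyramid (V=14, E=36, F=24) along a 3-gon: merge 3 vertices and 3 edges, delete both glued faces → V=17, E=45, F=30.
Attach a regular tetrahedron (V=4, E=6, F=4) along a 3-gon: merge 3 vertices and 3 edges, delete both glued faces → V=18, E=48, F=32.
Check: V − E + F = 18 − 48 + 32 = 2.

18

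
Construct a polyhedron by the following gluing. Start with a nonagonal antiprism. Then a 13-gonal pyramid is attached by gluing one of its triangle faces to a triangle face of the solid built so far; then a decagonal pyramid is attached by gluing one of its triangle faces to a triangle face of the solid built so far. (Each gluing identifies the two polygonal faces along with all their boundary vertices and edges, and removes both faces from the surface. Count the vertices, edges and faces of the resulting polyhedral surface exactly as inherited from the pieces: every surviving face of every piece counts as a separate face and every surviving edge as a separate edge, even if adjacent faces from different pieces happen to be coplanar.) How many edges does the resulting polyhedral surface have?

A nonagonal antiprism: V=18, E=36, F=20.
Attach a 13-gonal pyramid (V=14, E=26, F=14) along a 3-gon: merge 3 vertices and 3 edges, delete both glued faces → V=29, E=59, F=32.
Attach a decagonal pyramid (V=11, E=20, F=11) along a 3-gon: merge 3 vertices and 3 edges, delete both glued faces → V=37, E=76, F=41.
Check: V − E + F = 37 − 76 + 41 = 2.

76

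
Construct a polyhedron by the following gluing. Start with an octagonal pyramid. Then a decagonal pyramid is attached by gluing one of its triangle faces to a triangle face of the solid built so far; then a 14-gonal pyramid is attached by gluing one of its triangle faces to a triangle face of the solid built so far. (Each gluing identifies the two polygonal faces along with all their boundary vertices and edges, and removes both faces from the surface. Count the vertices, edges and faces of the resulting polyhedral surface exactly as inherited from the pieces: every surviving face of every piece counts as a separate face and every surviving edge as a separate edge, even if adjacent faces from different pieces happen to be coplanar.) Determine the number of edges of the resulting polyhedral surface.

58

An octagonal pyramid: V=9, E=16, F=9.
Attach a decagonal pyramid (V=11, E=20, F=11) along a 3-gon: merge 3 vertices and 3 edges, delete both glued faces → V=17, E=33, F=18.
Attach a 14-gonal pyramid (V=15, E=28, F=15) along a 3-gon: merge 3 vertices and 3 edges, delete both glued faces → V=29, E=58, F=31.
Check: V − E + F = 29 − 58 + 31 = 2.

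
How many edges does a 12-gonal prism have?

36

A prism on an n-gon has two n-gon bases and n rectangular sides: V = 2·12 = 24, E = 3·12 = 36, F = 12 + 2 = 14.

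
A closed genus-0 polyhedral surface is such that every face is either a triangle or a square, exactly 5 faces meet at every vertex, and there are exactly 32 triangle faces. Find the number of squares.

Let x be the number of squares; then F = 32 + x.
Edge–face incidences: 2E = 3·32 + 4·x = 96 + 4x.
Every vertex has degree 5, so 5V = 2E.
Euler: V − E + F = 2 ⇒ (2E)/5 − E + (32 + x) = 2.
Multiply by 10: 2·(2E) − 5·(2E) + 10·(32 + x) = 20, i.e. 320 + 10x − 3·(96 + 4x) = 20.
Collecting terms: −2x + 32 = 20, so −2x = −12, so x = 6.
Then 2E = 96 + 4·6 = 120, so E = 60, V = 2E/5 = 24, F = 32 + 6 = 38.

6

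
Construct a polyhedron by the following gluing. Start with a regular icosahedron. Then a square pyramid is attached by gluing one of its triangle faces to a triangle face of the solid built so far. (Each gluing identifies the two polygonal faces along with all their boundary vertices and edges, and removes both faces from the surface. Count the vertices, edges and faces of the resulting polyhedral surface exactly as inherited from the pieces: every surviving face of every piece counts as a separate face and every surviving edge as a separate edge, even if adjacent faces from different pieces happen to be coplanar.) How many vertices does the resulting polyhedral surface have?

14

A regular icosahedron: V=12, E=30, F=20.
Attach a square pyramid (V=5, E=8, F=5) along a 3-gon: merge 3 vertices and 3 edges, delete both glued faces → V=14, E=35, F=23.
Check: V − E + F = 14 − 35 + 23 = 2.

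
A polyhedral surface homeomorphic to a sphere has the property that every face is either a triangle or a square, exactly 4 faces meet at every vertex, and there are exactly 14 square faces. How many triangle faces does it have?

Let x be the number of triangles; then F = 14 + x.
Edge–face incidences: 2E = 4·14 + 3·x = 56 + 3x.
Every vertex has degree 4, so 4V = 2E.
Euler: V − E + F = 2 ⇒ (2E)/4 − E + (14 + x) = 2.
Multiply by 8: 2·(2E) − 4·(2E) + 8·(14 + x) = 16, i.e. 112 + 8x − 2·(56 + 3x) = 16.
Collecting terms: 2x = 16, so x = 8.
Then 2E = 56 + 3·8 = 80, so E = 40, V = 2E/4 = 20, F = 14 + 8 = 22.

8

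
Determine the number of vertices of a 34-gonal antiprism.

An antiprism on an n-gon has two n-gon caps and 2n triangles: V = 2·34 = 68, E = 4·34 = 136, F = 2·34 + 2 = 70.

68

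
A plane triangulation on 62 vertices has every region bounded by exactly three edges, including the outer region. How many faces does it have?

In a plane triangulation 3F = 2E and V − E + F = 2, so F = 2V − 4 = 2·62 − 4 = 120.

120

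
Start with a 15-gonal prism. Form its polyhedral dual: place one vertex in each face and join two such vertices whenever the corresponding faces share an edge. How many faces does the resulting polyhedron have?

30

The base solid has V = 30, E = 45, F = 17.
The dual swaps V and F and preserves E: V′ = F = 17, E′ = E = 45, F′ = V = 30.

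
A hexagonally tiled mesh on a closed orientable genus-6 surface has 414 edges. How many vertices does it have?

χ = 2 − 2·6 = -10, and every face is a hexagon so 6F = 2E.
F = 2E/6 = 138. Then V = -10 + E − F = -10 + 414 − 138 = 266.

266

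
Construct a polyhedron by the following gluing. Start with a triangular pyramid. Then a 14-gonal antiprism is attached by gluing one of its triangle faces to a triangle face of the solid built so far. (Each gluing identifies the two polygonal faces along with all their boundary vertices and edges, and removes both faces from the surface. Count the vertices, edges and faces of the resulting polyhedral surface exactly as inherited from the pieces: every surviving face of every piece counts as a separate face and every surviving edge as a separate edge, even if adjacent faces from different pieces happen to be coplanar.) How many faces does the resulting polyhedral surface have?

A triangular pyramid: V=4, E=6, F=4.
Attach a 14-gonal antiprism (V=28, E=56, F=30) along a 3-gon: merge 3 vertices and 3 edges, delete both glued faces → V=29, E=59, F=32.
Check: V − E + F = 29 − 59 + 32 = 2.

32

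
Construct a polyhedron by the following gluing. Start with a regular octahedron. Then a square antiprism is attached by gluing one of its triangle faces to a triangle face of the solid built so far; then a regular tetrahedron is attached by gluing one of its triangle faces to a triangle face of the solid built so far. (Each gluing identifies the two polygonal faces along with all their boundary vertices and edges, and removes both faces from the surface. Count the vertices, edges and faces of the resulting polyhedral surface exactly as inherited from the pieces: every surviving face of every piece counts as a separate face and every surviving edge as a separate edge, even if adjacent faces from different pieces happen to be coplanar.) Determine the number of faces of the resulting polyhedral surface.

18

A regular octahedron: V=6, E=12, F=8.
Attach a square antiprism (V=8, E=16, F=10) along a 3-gon: merge 3 vertices and 3 edges, delete both glued faces → V=11, E=25, F=16.
Attach a regular tetrahedron (V=4, E=6, F=4) along a 3-gon: merge 3 vertices and 3 edges, delete both glued faces → V=12, E=28, F=18.
Check: V − E + F = 12 − 28 + 18 = 2.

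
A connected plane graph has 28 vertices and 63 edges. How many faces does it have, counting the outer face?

Euler's formula for a connected plane graph: V − E + F = 2, so F = 2 − 28 + 63 = 37.

37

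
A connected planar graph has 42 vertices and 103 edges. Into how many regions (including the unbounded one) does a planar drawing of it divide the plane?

Euler's formula for a connected plane graph: V − E + F = 2, so F = 2 − 42 + 103 = 63.

63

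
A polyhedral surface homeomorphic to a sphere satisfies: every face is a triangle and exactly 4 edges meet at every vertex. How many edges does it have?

12

Each face has 3 edges and each edge borders two faces, so 2E = 3F.
Each vertex has degree 4, so 4V = 2E and hence V = 3F/4.
Euler: V − E + F = 2 ⇒ (3F/4) − (3F/2) + F = 2.
Multiply by 8: (6 − 12 + 8)F = 16, i.e. 2F = 16.
So F = 8, E = 3·8/2 = 12, V = 3·8/4 = 6.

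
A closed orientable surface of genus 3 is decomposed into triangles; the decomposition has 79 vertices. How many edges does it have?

χ = 2 − 2·3 = -4, and every face is a triangle so 3F = 2E.
V − E + F = -4 with E = 3F/2 gives 79 − (3/2 − 1)·F = -4, so F = 166 and E = 249.

249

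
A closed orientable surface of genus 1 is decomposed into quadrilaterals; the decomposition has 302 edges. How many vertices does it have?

151

χ = 2 − 2·1 = 0, and every face is a square so 4F = 2E.
F = 2E/4 = 151. Then V = 0 + E − F = 0 + 302 − 151 = 151.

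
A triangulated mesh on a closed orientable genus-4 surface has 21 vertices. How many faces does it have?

χ = 2 − 2·4 = -6, and every face is a triangle so 3F = 2E.
V − E + F = -6 with E = 3F/2 gives 21 − (3/2 − 1)·F = -6, so F = 54 and E = 81.

54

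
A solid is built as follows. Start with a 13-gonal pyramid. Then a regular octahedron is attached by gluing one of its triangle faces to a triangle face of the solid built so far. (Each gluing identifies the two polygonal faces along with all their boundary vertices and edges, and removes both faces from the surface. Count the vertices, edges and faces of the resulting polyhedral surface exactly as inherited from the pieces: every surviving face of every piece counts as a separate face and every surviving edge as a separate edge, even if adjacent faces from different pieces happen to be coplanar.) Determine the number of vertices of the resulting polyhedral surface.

A 13-gonal pyramid: V=14, E=26, F=14.
Attach a regular octahedron (V=6, E=12, F=8) along a 3-gon: merge 3 vertices and 3 edges, delete both glued faces → V=17, E=35, F=20.
Check: V − E + F = 17 − 35 + 20 = 2.

17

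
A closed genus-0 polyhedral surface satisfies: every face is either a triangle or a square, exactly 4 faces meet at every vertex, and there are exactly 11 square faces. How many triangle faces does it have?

8

Let x be the number of triangles; then F = 11 + x.
Edge–face incidences: 2E = 4·11 + 3·x = 44 + 3x.
Every vertex has degree 4, so 4V = 2E.
Euler: V − E + F = 2 ⇒ (2E)/4 − E + (11 + x) = 2.
Multiply by 8: 2·(2E) − 4·(2E) + 8·(11 + x) = 16, i.e. 88 + 8x − 2·(44 + 3x) = 16.
Collecting terms: 2x = 16, so x = 8.
Then 2E = 44 + 3·8 = 68, so E = 34, V = 2E/4 = 17, F = 11 + 8 = 19.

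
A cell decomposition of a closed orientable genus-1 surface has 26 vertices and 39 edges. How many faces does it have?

13

For a closed orientable surface of genus 1, χ = 2 − 2·1 = 0.
F = 0 − V + E = 0 − 26 + 39 = 13.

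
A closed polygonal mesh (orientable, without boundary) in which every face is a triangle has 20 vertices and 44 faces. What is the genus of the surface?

Every face is a triangle, so 2E = 3·44 = 132, giving E = 66.
χ = V − E + F = 20 − 66 + 44 = -2.
For a closed orientable surface χ = 2 − 2g, so g = (2 − (-2))/2 = 2.

2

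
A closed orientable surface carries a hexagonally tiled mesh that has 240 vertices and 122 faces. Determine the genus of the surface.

3

Every face is a hexagon, so 2E = 6·122 = 732, giving E = 366.
χ = V − E + F = 240 − 366 + 122 = -4.
For a closed orientable surface χ = 2 − 2g, so g = (2 − (-4))/2 = 3.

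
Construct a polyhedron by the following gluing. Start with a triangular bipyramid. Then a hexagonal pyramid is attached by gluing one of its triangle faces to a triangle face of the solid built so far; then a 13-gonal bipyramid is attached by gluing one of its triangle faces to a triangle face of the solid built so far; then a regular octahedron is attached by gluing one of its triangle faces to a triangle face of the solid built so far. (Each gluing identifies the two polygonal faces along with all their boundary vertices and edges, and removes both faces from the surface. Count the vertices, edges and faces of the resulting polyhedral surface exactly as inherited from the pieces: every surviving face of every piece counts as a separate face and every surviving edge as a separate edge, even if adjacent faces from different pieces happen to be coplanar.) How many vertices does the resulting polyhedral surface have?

24

A triangular bipyramid: V=5, E=9, F=6.
Attach a hexagonal pyramid (V=7, E=12, F=7) along a 3-gon: merge 3 vertices and 3 edges, delete both glued faces → V=9, E=18, F=11.
Attach a 13-gonal bipyramid (V=15, E=39, F=26) along a 3-gon: merge 3 vertices and 3 edges, delete both glued faces → V=21, E=54, F=35.
Attach a regular octahedron (V=6, E=12, F=8) along a 3-gon: merge 3 vertices and 3 edges, delete both glued faces → V=24, E=63, F=41.
Check: V − E + F = 24 − 63 + 41 = 2.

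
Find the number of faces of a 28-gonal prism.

30

A prism on an n-gon has two n-gon bases and n rectangular sides: V = 2·28 = 56, E = 3·28 = 84, F = 28 + 2 = 30.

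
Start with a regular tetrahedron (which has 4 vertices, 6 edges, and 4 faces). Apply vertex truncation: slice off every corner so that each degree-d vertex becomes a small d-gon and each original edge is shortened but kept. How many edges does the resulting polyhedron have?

Truncation replaces each original edge-end by a new vertex, so V′ = 2E = 12.
Each original edge survives, and each old vertex of degree d contributes d new edges; summing degrees gives Σd = 2E, so E′ = E + 2E = 3E = 18.
Each original face survives and each original vertex becomes one new face: F′ = F + V = 8.

18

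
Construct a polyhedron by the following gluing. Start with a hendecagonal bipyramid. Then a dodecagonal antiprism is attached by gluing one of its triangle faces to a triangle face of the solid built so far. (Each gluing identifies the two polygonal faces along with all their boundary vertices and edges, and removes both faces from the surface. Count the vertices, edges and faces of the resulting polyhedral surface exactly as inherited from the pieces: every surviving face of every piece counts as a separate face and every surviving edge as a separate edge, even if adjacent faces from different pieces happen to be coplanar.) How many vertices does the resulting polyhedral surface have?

A hendecagonal bipyramid: V=13, E=33, F=22.
Attach a dodecagonal antiprism (V=24, E=48, F=26) along a 3-gon: merge 3 vertices and 3 edges, delete both glued faces → V=34, E=78, F=46.
Check: V − E + F = 34 − 78 + 46 = 2.

34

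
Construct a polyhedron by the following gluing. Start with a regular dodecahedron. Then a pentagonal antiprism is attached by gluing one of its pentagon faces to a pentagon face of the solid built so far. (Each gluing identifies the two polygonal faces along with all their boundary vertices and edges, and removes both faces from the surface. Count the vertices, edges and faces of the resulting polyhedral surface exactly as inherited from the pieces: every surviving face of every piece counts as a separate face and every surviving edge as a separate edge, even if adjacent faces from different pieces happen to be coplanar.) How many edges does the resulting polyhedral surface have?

A regular dodecahedron: V=20, E=30, F=12.
Attach a pentagonal antiprism (V=10, E=20, F=12) along a 5-gon: merge 5 vertices and 5 edges, delete both glued faces → V=25, E=45, F=22.
Check: V − E + F = 25 − 45 + 22 = 2.

45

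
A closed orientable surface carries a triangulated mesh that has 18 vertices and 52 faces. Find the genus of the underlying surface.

5

Every face is a triangle, so 2E = 3·52 = 156, giving E = 78.
χ = V − E + F = 18 − 78 + 52 = -8.
For a closed orientable surface χ = 2 − 2g, so g = (2 − (-8))/2 = 5.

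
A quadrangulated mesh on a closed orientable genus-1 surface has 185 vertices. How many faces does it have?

χ = 2 − 2·1 = 0, and every face is a square so 4F = 2E.
V − E + F = 0 with E = 4F/2 gives 185 − (4/2 − 1)·F = 0, so F = 185 and E = 370.

185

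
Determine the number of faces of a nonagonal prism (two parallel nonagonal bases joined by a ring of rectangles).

A prism on an n-gon has two n-gon bases and n rectangular sides: V = 2·9 = 18, E = 3·9 = 27, F = 9 + 2 = 11.
Check: V − E + F = 18 − 27 + 11 = 2.

11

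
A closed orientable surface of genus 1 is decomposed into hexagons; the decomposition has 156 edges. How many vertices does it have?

χ = 2 − 2·1 = 0, and every face is a hexagon so 6F = 2E.
F = 2E/6 = 52. Then V = 0 + E − F = 0 + 156 − 52 = 104.

104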